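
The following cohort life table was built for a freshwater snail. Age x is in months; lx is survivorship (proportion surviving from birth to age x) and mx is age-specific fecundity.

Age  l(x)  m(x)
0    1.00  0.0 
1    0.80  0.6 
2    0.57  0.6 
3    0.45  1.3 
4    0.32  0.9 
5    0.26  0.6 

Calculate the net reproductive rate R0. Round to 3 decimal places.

lx·mx by age: 0, 0.48, 0.342, 0.585, 0.288, 0.156
R0 = Σ lx·mx = 1.851 → 1.851

1.851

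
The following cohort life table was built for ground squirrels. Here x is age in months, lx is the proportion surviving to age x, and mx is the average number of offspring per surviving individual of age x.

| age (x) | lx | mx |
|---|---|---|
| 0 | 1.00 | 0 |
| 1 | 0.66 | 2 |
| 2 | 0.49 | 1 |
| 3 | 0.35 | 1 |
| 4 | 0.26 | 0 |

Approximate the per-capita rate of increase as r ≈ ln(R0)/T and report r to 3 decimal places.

0.497

R0 = Σ lx·mx = 0 + 1.32 + 0.49 + 0.35 + 0 = 2.16
Σ x·lx·mx = 3.35; T = 3.35/2.16 = 1.55093…
r ≈ ln(R0)/T = ln(2.16)/1.55093… = 0.49655… → 0.497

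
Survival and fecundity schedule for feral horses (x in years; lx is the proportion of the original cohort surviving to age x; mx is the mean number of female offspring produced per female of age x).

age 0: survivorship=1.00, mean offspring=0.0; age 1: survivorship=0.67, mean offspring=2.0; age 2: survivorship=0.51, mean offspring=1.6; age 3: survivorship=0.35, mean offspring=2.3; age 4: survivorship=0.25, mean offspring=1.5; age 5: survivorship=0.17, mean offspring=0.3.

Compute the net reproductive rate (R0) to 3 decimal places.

lx·mx by age: 0, 1.34, 0.816, 0.805, 0.375, 0.051
R0 = Σ lx·mx = 3.387 → 3.387

3.387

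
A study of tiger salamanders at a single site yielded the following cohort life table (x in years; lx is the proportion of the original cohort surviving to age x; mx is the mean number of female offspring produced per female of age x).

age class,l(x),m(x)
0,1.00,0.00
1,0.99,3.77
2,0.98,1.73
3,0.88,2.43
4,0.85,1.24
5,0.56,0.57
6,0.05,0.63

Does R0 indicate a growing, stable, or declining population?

growing

R0 = Σ lx·mx = 0 + 3.7323 + 1.6954 + 2.1384 + 1.054 + 0.3192 + 0.0315 = 8.9708
R0 > 1, so the population is growing.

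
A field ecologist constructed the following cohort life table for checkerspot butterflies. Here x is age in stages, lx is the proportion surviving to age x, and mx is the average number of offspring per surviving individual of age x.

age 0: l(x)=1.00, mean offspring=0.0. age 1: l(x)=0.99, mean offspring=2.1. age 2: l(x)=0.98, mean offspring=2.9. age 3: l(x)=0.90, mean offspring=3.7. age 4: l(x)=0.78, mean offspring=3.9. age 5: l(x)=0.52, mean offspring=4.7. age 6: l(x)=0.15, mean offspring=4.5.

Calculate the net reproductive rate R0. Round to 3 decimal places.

lx·mx by age: 0, 2.079, 2.842, 3.33, 3.042, 2.444, 0.675
R0 = Σ lx·mx = 14.412 → 14.412

14.412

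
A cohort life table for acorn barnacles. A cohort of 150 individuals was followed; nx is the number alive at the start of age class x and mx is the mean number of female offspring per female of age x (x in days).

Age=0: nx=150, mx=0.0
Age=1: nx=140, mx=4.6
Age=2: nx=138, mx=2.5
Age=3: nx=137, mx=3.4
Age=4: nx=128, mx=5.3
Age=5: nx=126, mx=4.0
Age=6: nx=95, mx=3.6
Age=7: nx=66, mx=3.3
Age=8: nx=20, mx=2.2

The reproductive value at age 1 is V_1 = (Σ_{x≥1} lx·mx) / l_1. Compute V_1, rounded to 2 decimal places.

lx = nx/n0 = nx/150: 1, 0.93333…, 0.92, 0.91333…, 0.85333…, 0.84, 0.63333…, 0.44, 0.13333…
lx·mx for x ≥ 1: 4.293333…, 2.3, 3.105333…, 4.522667…, 3.36, 2.28…, 1.452, 0.293333… → sum = 21.606667…
V_1 = 21.606667… / l_1 = 21.606667… / 0.933333… = 23.15… → 23.15

23.15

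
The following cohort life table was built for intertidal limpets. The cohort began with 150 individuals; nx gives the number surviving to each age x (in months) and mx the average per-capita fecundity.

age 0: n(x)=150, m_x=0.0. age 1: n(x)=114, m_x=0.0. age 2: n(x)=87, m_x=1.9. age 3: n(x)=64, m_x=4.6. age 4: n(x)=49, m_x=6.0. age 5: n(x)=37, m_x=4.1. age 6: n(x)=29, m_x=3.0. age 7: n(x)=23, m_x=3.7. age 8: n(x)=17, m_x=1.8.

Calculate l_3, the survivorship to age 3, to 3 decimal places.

0.427

l_3 = n_3/n_0 = 64/150 = 0.426667… → 0.427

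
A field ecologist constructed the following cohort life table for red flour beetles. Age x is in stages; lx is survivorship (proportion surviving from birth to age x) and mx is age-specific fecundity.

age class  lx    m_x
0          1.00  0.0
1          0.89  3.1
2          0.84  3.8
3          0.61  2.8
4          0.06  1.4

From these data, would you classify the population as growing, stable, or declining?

growing

R0 = Σ lx·mx = 0 + 2.759 + 3.192 + 1.708 + 0.084 = 7.743
R0 > 1, so the population is growing.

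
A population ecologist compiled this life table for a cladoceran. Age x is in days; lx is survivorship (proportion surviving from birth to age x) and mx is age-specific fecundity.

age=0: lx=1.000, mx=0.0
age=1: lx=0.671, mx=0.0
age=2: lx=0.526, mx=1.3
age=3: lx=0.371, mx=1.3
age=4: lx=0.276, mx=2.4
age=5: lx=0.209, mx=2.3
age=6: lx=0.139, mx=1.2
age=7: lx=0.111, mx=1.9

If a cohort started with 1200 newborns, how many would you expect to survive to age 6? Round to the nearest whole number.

Expected survivors = N0 · l_6 = 1200 × 0.139 = 166.8 → 167

167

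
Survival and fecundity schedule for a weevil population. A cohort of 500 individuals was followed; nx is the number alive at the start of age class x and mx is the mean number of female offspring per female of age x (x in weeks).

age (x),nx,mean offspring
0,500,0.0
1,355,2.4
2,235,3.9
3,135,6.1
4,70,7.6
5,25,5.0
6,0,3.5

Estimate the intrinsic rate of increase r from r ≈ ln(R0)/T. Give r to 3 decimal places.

lx = nx/n0 = nx/500: 1, 0.71, 0.47, 0.27, 0.14, 0.05, 0
R0 = Σ lx·mx = 0 + 1.704 + 1.833 + 1.647 + 1.064 + 0.25 + 0 = 6.498
Σ x·lx·mx = 15.817; T = 15.817/6.498 = 2.43413…
r ≈ ln(R0)/T = ln(6.498)/2.43413… = 0.76885… → 0.769

0.769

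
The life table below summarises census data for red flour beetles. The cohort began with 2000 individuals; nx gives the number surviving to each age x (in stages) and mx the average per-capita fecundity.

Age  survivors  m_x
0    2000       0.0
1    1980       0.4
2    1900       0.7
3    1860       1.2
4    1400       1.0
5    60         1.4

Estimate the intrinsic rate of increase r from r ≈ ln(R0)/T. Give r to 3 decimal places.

lx = nx/n0 = nx/2000: 1, 0.99, 0.95, 0.93, 0.7, 0.03
R0 = Σ lx·mx = 0 + 0.396 + 0.665 + 1.116 + 0.7 + 0.042 = 2.919
Σ x·lx·mx = 8.084; T = 8.084/2.919 = 2.76944…
r ≈ ln(R0)/T = ln(2.919)/2.76944… = 0.38681… → 0.387

0.387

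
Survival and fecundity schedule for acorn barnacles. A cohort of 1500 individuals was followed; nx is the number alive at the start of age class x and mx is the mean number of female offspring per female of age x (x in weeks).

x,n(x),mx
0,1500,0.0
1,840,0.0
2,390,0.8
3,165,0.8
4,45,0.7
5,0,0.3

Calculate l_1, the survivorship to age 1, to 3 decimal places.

l_1 = n_1/n_0 = 840/1500 = 0.56 → 0.560

0.560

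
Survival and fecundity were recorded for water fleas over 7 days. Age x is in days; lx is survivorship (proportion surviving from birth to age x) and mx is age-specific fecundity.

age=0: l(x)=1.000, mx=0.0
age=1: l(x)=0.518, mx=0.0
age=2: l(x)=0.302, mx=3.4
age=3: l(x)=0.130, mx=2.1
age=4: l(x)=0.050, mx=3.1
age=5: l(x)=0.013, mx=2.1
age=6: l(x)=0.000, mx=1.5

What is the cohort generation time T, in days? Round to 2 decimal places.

lx·mx: 0, 0, 1.0268, 0.273, 0.155, 0.0273, 0 → R0 = 1.4821
x·lx·mx: 0, 0, 2.0536, 0.819, 0.62, 0.1365, 0 → Σ = 3.6291
T = 3.6291 / 1.4821 = 2.44862… → 2.45

2.45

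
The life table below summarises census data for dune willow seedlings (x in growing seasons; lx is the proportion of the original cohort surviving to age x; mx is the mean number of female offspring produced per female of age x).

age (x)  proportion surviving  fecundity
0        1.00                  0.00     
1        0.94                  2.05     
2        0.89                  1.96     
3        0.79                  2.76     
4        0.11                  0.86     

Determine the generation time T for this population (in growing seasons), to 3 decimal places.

lx·mx: 0, 1.927, 1.7444, 2.1804, 0.0946 → R0 = 5.9464
x·lx·mx: 0, 1.927, 3.4888, 6.5412, 0.3784 → Σ = 12.3354
T = 12.3354 / 5.9464 = 2.074432… → 2.074

2.074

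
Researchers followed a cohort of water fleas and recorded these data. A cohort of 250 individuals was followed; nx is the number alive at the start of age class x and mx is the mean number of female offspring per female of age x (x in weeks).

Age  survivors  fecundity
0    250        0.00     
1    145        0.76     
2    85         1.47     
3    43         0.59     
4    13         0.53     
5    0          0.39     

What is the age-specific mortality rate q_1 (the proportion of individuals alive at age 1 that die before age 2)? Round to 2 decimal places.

0.41

lx = nx/n0 = nx/250: 1, 0.58, 0.34, 0.172, 0.052, 0
q_1 = (l_1 − l_2) / l_1 = (0.58 − 0.34) / 0.58
     = 0.24 / 0.58 = 0.413793… → 0.41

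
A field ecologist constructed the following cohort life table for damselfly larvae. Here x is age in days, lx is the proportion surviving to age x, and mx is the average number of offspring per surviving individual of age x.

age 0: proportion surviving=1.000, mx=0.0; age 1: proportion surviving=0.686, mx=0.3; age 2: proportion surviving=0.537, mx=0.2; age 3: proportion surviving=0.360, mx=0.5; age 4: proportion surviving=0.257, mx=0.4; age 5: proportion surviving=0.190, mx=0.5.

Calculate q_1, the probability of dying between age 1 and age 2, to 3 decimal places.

0.217

q_1 = (l_1 − l_2) / l_1 = (0.686 − 0.537) / 0.686
     = 0.149 / 0.686 = 0.217201… → 0.217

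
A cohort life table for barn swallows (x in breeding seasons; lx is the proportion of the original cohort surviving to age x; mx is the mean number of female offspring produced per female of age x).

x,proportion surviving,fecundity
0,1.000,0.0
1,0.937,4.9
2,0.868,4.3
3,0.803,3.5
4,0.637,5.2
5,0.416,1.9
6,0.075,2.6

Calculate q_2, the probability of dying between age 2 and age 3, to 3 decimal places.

q_2 = (l_2 − l_3) / l_2 = (0.868 − 0.803) / 0.868
     = 0.065 / 0.868 = 0.074885… → 0.075

0.075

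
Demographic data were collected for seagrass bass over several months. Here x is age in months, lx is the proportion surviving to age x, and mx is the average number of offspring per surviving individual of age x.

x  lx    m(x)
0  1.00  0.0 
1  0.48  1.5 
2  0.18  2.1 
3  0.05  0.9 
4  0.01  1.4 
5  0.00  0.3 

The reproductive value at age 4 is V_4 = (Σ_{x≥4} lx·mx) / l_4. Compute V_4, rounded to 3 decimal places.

1.400

lx·mx for x ≥ 4: 0.014, 0 → sum = 0.014
V_4 = 0.014 / l_4 = 0.014 / 0.01 = 1.4 → 1.400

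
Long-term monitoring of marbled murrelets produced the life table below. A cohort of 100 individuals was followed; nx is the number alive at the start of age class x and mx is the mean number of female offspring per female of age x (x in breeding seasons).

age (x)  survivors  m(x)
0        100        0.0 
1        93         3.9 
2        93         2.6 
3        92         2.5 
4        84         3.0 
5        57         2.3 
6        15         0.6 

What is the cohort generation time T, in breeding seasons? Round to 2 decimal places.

2.65

lx = nx/n0 = nx/100: 1, 0.93, 0.93, 0.92, 0.84, 0.57, 0.15
lx·mx: 0, 3.627, 2.418, 2.3, 2.52, 1.311, 0.09 → R0 = 12.266
x·lx·mx: 0, 3.627, 4.836, 6.9, 10.08, 6.555, 0.54 → Σ = 32.538
T = 32.538 / 12.266 = 2.652699… → 2.65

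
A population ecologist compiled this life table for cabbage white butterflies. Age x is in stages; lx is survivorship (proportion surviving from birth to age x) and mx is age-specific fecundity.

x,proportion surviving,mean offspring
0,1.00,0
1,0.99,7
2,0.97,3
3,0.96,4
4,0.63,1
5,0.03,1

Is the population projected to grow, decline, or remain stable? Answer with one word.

growing

R0 = Σ lx·mx = 0 + 6.93 + 2.91 + 3.84 + 0.63 + 0.03 = 14.34
R0 > 1, so the population is growing.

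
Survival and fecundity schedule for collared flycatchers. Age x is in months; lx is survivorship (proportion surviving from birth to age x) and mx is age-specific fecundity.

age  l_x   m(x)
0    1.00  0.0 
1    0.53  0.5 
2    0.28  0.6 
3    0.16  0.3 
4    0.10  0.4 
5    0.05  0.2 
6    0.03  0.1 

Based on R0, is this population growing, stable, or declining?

declining

R0 = Σ lx·mx = 0 + 0.265 + 0.168 + 0.048 + 0.04 + 0.01 + 0.003 = 0.534
R0 < 1, so the population is declining.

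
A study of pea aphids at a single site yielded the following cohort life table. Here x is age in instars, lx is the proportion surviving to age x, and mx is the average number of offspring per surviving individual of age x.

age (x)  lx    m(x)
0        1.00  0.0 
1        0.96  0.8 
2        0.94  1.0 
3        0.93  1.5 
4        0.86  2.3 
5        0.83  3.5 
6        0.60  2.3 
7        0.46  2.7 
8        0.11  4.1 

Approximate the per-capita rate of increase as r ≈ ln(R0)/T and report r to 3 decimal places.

0.533

R0 = Σ lx·mx = 0 + 0.768 + 0.94 + 1.395 + 1.978 + 2.905 + 1.38 + 1.242 + 0.451 = 11.059
Σ x·lx·mx = 49.852; T = 49.852/11.059 = 4.50782…
r ≈ ln(R0)/T = ln(11.059)/4.50782… = 0.53313… → 0.533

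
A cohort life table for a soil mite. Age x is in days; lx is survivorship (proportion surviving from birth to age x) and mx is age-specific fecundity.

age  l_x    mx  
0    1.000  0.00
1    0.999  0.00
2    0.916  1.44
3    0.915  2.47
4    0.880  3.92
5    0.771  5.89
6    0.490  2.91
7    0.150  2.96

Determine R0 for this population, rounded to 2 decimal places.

lx·mx by age: 0, 0, 1.31904, 2.26005, 3.4496, 4.54119, 1.4259, 0.444
R0 = Σ lx·mx = 13.43978 → 13.44

13.44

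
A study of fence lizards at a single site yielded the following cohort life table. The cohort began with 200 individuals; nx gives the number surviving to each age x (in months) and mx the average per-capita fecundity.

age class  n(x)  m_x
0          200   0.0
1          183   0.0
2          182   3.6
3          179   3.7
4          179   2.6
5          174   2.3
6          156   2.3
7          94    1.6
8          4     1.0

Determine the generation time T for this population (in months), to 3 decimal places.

3.856

lx = nx/n0 = nx/200: 1, 0.915, 0.91, 0.895, 0.895, 0.87, 0.78, 0.47, 0.02
lx·mx: 0, 0, 3.276, 3.3115, 2.327, 2.001, 1.794, 0.752, 0.02 → R0 = 13.4815
x·lx·mx: 0, 0, 6.552, 9.9345, 9.308, 10.005, 10.764, 5.264, 0.16 → Σ = 51.9875
T = 51.9875 / 13.4815 = 3.85621… → 3.856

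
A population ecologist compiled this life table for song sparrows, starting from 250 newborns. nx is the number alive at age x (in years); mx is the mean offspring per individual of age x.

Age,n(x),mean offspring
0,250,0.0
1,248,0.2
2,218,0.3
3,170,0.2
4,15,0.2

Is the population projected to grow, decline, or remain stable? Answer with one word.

lx = nx/n0 = nx/250: 1, 0.992, 0.872, 0.68, 0.06
R0 = Σ lx·mx = 0 + 0.1984 + 0.2616 + 0.136 + 0.012 = 0.608
R0 < 1, so the population is declining.

declining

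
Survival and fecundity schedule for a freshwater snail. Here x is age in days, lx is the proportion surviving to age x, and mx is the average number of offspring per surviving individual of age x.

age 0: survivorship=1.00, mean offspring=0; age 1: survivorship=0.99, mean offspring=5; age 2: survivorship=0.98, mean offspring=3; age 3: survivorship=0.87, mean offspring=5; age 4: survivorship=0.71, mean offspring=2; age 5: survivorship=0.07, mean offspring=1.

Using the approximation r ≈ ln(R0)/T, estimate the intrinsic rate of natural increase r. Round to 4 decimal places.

1.2025

R0 = Σ lx·mx = 0 + 4.95 + 2.94 + 4.35 + 1.42 + 0.07 = 13.73
Σ x·lx·mx = 29.91; T = 29.91/13.73 = 2.17844…
r ≈ ln(R0)/T = ln(13.73)/2.17844… = 1.202503… → 1.2025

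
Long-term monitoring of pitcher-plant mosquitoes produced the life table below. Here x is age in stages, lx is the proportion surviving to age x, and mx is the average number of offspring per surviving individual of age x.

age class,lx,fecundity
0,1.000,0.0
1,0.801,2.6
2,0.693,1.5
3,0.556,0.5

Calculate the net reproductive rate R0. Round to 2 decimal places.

3.40

lx·mx by age: 0, 2.0826, 1.0395, 0.278
R0 = Σ lx·mx = 3.4001 → 3.40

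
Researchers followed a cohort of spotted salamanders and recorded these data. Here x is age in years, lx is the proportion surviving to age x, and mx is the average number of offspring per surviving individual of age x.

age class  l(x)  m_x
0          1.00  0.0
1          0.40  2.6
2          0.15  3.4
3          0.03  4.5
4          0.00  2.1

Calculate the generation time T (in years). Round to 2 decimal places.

lx·mx: 0, 1.04, 0.51, 0.135, 0 → R0 = 1.685
x·lx·mx: 0, 1.04, 1.02, 0.405, 0 → Σ = 2.465
T = 2.465 / 1.685 = 1.462908… → 1.46

1.46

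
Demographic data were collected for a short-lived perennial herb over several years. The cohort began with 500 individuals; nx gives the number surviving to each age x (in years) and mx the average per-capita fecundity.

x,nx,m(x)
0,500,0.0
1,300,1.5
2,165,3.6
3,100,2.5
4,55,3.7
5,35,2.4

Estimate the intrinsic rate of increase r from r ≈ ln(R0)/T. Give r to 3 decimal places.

0.503

lx = nx/n0 = nx/500: 1, 0.6, 0.33, 0.2, 0.11, 0.07
R0 = Σ lx·mx = 0 + 0.9 + 1.188 + 0.5 + 0.407 + 0.168 = 3.163
Σ x·lx·mx = 7.244; T = 7.244/3.163 = 2.29023…
r ≈ ln(R0)/T = ln(3.163)/2.29023… = 0.5028… → 0.503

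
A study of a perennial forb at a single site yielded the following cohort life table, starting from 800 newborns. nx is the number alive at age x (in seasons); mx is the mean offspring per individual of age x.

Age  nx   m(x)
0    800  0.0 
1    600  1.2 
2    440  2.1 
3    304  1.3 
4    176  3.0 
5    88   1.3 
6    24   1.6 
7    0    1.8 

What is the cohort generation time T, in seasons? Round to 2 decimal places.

lx = nx/n0 = nx/800: 1, 0.75, 0.55, 0.38, 0.22, 0.11, 0.03, 0
lx·mx: 0, 0.9, 1.155, 0.494, 0.66, 0.143, 0.048, 0 → R0 = 3.4
x·lx·mx: 0, 0.9, 2.31, 1.482, 2.64, 0.715, 0.288, 0 → Σ = 8.335
T = 8.335 / 3.4 = 2.451471… → 2.45

2.45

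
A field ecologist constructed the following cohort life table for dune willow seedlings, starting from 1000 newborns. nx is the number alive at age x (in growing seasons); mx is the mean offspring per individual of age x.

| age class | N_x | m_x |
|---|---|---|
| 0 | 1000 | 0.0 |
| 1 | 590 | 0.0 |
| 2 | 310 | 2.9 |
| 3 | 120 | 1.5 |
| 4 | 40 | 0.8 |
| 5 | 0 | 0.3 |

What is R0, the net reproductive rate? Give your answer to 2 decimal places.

1.11

lx = nx/n0 = nx/1000: 1, 0.59, 0.31, 0.12, 0.04, 0
lx·mx by age: 0, 0, 0.899, 0.18, 0.032, 0
R0 = Σ lx·mx = 1.111 → 1.11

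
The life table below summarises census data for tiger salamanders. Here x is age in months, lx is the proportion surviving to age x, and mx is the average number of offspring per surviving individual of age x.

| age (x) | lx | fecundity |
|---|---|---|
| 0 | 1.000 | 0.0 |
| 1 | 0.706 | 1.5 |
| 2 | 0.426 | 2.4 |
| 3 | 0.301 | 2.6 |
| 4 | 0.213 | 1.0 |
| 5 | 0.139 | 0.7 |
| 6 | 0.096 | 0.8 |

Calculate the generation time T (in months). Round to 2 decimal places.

lx·mx: 0, 1.059, 1.0224, 0.7826, 0.213, 0.0973, 0.0768 → R0 = 3.2511
x·lx·mx: 0, 1.059, 2.0448, 2.3478, 0.852, 0.4865, 0.4608 → Σ = 7.2509
T = 7.2509 / 3.2511 = 2.230291… → 2.23

2.23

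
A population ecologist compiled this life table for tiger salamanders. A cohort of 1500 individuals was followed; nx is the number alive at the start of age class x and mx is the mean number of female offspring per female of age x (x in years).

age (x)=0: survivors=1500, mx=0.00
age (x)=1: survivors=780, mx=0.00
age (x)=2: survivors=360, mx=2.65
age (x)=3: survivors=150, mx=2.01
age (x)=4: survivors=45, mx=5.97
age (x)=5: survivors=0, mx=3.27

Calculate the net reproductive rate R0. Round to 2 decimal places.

1.02

lx = nx/n0 = nx/1500: 1, 0.52, 0.24, 0.1, 0.03, 0
lx·mx by age: 0, 0, 0.636, 0.201, 0.1791, 0
R0 = Σ lx·mx = 1.0161 → 1.02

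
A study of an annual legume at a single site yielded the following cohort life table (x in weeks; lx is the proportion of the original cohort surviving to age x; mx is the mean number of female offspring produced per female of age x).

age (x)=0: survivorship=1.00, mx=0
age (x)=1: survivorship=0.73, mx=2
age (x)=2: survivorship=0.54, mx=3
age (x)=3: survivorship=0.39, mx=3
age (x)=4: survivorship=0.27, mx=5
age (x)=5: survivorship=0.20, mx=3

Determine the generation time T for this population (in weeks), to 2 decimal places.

2.68

lx·mx: 0, 1.46, 1.62, 1.17, 1.35, 0.6 → R0 = 6.2
x·lx·mx: 0, 1.46, 3.24, 3.51, 5.4, 3 → Σ = 16.61
T = 16.61 / 6.2 = 2.679032… → 2.68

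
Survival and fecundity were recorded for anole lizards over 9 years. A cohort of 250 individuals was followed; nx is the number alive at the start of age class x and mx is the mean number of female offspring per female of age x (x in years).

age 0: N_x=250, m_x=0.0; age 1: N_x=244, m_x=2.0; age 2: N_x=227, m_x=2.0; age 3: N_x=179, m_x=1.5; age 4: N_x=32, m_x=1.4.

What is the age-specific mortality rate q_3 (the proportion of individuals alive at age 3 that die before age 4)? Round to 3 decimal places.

0.821

lx = nx/n0 = nx/250: 1, 0.976, 0.908, 0.716, 0.128
q_3 = (l_3 − l_4) / l_3 = (0.716 − 0.128) / 0.716
     = 0.588 / 0.716 = 0.821229… → 0.821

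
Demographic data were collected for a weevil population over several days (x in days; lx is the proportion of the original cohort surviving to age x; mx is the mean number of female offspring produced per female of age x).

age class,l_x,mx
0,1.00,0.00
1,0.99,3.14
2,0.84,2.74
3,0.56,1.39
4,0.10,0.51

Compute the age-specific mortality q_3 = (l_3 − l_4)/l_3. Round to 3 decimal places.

0.821

q_3 = (l_3 − l_4) / l_3 = (0.56 − 0.1) / 0.56
     = 0.46 / 0.56 = 0.821429… → 0.821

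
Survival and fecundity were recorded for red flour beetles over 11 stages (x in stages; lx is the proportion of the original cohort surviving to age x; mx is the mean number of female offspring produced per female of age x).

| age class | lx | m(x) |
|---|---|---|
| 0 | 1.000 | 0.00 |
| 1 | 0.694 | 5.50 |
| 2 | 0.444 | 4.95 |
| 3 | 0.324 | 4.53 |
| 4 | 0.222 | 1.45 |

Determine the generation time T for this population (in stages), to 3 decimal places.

lx·mx: 0, 3.817, 2.1978, 1.46772, 0.3219 → R0 = 7.80442
x·lx·mx: 0, 3.817, 4.3956, 4.40316, 1.2876 → Σ = 13.90336
T = 13.90336 / 7.80442 = 1.781473… → 1.781

1.781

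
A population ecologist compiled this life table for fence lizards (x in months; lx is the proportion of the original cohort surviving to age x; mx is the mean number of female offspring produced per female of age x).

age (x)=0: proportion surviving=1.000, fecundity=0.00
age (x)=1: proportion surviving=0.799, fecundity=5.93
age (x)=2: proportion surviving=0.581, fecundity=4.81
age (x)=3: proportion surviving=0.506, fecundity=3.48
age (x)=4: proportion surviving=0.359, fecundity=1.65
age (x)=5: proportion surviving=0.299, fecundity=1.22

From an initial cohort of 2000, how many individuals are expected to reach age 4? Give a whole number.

718

Expected survivors = N0 · l_4 = 2000 × 0.359 = 718 → 718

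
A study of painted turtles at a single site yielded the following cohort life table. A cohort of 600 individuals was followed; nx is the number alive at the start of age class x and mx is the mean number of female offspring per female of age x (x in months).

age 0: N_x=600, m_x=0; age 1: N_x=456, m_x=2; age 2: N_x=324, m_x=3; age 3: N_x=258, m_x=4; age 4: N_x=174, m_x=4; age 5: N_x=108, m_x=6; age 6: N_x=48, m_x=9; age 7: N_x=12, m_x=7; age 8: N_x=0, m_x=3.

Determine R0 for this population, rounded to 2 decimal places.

lx = nx/n0 = nx/600: 1, 0.76, 0.54, 0.43, 0.29, 0.18, 0.08, 0.02, 0
lx·mx by age: 0, 1.52, 1.62, 1.72, 1.16, 1.08, 0.72, 0.14, 0
R0 = Σ lx·mx = 7.96 → 7.96

7.96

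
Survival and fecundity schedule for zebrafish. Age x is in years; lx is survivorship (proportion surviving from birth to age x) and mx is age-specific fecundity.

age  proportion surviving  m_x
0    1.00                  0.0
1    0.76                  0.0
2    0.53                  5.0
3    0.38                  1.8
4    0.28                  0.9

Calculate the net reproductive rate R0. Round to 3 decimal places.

3.586

lx·mx by age: 0, 0, 2.65, 0.684, 0.252
R0 = Σ lx·mx = 3.586 → 3.586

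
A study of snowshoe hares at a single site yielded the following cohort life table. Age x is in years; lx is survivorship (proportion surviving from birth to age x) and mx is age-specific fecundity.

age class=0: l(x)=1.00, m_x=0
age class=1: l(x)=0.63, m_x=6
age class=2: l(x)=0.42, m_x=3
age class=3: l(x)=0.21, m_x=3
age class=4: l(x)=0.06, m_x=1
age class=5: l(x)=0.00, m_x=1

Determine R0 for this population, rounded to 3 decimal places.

5.730

lx·mx by age: 0, 3.78, 1.26, 0.63, 0.06, 0
R0 = Σ lx·mx = 5.73 → 5.730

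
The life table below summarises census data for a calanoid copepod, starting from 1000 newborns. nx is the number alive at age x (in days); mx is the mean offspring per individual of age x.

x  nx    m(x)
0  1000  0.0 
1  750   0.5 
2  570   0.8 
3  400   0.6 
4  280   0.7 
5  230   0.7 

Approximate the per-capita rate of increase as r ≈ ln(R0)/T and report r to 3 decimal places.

lx = nx/n0 = nx/1000: 1, 0.75, 0.57, 0.4, 0.28, 0.23
R0 = Σ lx·mx = 0 + 0.375 + 0.456 + 0.24 + 0.196 + 0.161 = 1.428
Σ x·lx·mx = 3.596; T = 3.596/1.428 = 2.51821…
r ≈ ln(R0)/T = ln(1.428)/2.51821… = 0.14148… → 0.141

0.141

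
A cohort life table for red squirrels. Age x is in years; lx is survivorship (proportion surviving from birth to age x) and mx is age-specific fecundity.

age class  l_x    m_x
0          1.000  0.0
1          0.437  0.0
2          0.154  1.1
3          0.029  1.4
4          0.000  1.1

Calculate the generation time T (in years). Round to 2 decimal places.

lx·mx: 0, 0, 0.1694, 0.0406, 0 → R0 = 0.21
x·lx·mx: 0, 0, 0.3388, 0.1218, 0 → Σ = 0.4606
T = 0.4606 / 0.21 = 2.193333… → 2.19

2.19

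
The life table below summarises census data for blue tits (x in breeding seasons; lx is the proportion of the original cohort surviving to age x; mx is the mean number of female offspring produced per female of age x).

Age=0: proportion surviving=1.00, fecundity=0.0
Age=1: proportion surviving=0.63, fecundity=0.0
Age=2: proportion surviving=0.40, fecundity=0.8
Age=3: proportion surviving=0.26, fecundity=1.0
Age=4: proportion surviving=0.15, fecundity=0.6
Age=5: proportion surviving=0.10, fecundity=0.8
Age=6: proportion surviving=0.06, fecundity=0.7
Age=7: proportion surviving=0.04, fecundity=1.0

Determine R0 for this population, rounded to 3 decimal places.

lx·mx by age: 0, 0, 0.32, 0.26, 0.09, 0.08, 0.042, 0.04
R0 = Σ lx·mx = 0.832 → 0.832

0.832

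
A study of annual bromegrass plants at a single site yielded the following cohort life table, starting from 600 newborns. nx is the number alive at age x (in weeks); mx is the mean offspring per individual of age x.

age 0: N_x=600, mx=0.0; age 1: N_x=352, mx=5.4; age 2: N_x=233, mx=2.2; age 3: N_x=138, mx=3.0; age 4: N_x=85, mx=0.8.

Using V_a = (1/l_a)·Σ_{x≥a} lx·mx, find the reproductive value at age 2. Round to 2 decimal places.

4.27

lx = nx/n0 = nx/600: 1, 0.58667…, 0.38833…, 0.23, 0.14167…
lx·mx for x ≥ 2: 0.854333…, 0.69, 0.113333… → sum = 1.657667…
V_2 = 1.657667… / l_2 = 1.657667… / 0.388333… = 4.26867… → 4.27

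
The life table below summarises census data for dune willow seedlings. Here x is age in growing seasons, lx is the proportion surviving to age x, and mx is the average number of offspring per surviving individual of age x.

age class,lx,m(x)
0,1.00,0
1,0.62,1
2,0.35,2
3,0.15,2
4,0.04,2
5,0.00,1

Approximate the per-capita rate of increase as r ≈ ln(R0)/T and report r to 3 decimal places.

R0 = Σ lx·mx = 0 + 0.62 + 0.7 + 0.3 + 0.08 + 0 = 1.7
Σ x·lx·mx = 3.24; T = 3.24/1.7 = 1.90588…
r ≈ ln(R0)/T = ln(1.7)/1.90588… = 0.27842… → 0.278

0.278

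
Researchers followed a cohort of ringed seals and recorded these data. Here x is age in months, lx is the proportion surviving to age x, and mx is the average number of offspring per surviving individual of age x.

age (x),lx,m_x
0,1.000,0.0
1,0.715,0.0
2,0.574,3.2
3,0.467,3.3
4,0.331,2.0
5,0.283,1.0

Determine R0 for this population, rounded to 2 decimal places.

lx·mx by age: 0, 0, 1.8368, 1.5411, 0.662, 0.283
R0 = Σ lx·mx = 4.3229 → 4.32

4.32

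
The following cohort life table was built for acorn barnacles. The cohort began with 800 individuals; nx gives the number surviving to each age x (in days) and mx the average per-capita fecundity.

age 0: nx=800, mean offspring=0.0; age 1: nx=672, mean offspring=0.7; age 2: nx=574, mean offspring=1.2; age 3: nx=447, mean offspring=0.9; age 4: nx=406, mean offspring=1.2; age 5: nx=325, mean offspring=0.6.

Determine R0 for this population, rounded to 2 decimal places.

lx = nx/n0 = nx/800: 1, 0.84, 0.7175, 0.55875, 0.5075, 0.40625
lx·mx by age: 0, 0.588, 0.861, 0.502875, 0.609, 0.24375
R0 = Σ lx·mx = 2.804625 → 2.80

2.80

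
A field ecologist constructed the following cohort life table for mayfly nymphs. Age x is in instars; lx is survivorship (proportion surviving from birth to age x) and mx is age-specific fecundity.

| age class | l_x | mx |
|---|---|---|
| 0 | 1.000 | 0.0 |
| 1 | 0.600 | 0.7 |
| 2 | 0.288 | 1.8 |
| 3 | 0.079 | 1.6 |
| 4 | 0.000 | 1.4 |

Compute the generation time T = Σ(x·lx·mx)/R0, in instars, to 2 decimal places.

1.72

lx·mx: 0, 0.42, 0.5184, 0.1264, 0 → R0 = 1.0648
x·lx·mx: 0, 0.42, 1.0368, 0.3792, 0 → Σ = 1.836
T = 1.836 / 1.0648 = 1.724267… → 1.72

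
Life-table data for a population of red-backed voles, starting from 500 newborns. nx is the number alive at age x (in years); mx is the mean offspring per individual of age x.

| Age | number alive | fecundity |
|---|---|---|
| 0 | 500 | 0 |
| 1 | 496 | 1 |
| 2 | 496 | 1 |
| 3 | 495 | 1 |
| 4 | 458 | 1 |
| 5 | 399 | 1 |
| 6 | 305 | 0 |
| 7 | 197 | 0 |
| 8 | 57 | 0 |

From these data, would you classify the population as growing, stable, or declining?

growing

lx = nx/n0 = nx/500: 1, 0.992, 0.992, 0.99, 0.916, 0.798, 0.61, 0.394, 0.114
R0 = Σ lx·mx = 0 + 0.992 + 0.992 + 0.99 + 0.916 + 0.798 + 0 + 0 + 0 = 4.688
R0 > 1, so the population is growing.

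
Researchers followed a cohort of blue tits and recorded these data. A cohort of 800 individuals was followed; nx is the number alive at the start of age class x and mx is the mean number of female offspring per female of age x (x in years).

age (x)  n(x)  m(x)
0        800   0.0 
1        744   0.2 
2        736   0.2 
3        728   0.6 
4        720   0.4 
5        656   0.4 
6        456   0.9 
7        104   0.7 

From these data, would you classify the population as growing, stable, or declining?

growing

lx = nx/n0 = nx/800: 1, 0.93, 0.92, 0.91, 0.9, 0.82, 0.57, 0.13
R0 = Σ lx·mx = 0 + 0.186 + 0.184 + 0.546 + 0.36 + 0.328 + 0.513 + 0.091 = 2.208
R0 > 1, so the population is growing.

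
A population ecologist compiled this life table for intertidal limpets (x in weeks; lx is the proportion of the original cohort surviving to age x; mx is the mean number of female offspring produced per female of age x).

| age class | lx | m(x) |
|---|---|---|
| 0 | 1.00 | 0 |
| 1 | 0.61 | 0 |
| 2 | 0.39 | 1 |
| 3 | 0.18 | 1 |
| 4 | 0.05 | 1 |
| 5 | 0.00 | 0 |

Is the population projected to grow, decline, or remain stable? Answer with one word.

declining

R0 = Σ lx·mx = 0 + 0 + 0.39 + 0.18 + 0.05 + 0 = 0.62
R0 < 1, so the population is declining.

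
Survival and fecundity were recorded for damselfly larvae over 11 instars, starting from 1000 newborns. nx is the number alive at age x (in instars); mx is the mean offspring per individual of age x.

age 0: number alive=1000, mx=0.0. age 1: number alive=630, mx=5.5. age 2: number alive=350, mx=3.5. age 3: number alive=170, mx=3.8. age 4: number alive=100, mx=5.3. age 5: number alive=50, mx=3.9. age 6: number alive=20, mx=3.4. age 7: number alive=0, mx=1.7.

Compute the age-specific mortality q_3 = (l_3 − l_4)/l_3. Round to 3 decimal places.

0.412

lx = nx/n0 = nx/1000: 1, 0.63, 0.35, 0.17, 0.1, 0.05, 0.02, 0
q_3 = (l_3 − l_4) / l_3 = (0.17 − 0.1) / 0.17
     = 0.07 / 0.17 = 0.411765… → 0.412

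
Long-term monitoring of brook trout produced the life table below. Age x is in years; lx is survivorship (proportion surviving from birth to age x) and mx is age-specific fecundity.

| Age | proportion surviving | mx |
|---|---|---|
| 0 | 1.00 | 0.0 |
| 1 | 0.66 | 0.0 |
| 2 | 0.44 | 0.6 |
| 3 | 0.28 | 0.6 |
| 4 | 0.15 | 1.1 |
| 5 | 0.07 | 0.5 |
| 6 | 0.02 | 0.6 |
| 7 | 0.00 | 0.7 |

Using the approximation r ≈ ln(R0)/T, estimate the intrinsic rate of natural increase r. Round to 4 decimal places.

-0.1462

R0 = Σ lx·mx = 0 + 0 + 0.264 + 0.168 + 0.165 + 0.035 + 0.012 + 0 = 0.644
Σ x·lx·mx = 1.939; T = 1.939/0.644 = 3.01087…
r ≈ ln(R0)/T = ln(0.644)/3.01087… = -0.146156… → -0.1462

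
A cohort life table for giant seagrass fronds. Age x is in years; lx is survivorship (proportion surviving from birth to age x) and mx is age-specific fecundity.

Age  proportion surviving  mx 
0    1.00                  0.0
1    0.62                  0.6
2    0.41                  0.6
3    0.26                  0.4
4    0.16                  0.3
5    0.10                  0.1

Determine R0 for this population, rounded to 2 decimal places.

lx·mx by age: 0, 0.372, 0.246, 0.104, 0.048, 0.01
R0 = Σ lx·mx = 0.78 → 0.78

0.78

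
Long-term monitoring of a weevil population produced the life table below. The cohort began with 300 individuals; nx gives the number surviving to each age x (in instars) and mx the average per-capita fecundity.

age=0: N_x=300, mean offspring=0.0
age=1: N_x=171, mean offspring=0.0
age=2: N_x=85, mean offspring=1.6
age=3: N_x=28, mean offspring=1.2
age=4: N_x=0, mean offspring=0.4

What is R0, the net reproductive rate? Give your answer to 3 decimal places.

lx = nx/n0 = nx/300: 1, 0.57, 0.28333…, 0.09333…, 0
lx·mx by age: 0, 0, 0.453333…, 0.112…, 0
R0 = Σ lx·mx = 0.565333… → 0.565

0.565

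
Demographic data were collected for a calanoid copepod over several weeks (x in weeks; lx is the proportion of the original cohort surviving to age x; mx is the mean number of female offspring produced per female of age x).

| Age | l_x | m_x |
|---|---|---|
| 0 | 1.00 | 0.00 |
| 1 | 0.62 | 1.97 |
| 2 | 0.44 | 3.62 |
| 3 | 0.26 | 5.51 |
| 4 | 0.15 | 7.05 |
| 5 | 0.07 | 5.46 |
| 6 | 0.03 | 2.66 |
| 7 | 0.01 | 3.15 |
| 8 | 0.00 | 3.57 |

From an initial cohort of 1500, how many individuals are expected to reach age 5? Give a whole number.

Expected survivors = N0 · l_5 = 1500 × 0.07 = 105 → 105

105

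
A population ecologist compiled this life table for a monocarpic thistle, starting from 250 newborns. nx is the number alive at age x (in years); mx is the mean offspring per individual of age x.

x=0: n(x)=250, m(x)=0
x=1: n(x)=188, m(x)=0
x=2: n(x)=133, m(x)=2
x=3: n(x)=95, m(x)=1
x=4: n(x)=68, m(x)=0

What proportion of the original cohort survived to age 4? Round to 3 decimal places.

l_4 = n_4/n_0 = 68/250 = 0.272 → 0.272

0.272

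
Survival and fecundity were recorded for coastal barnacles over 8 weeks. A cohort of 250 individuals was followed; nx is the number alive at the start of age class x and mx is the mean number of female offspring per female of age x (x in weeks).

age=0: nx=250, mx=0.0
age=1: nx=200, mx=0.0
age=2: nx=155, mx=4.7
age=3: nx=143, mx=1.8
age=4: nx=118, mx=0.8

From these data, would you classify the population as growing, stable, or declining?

lx = nx/n0 = nx/250: 1, 0.8, 0.62, 0.572, 0.472
R0 = Σ lx·mx = 0 + 0 + 2.914 + 1.0296 + 0.3776 = 4.3212
R0 > 1, so the population is growing.

growing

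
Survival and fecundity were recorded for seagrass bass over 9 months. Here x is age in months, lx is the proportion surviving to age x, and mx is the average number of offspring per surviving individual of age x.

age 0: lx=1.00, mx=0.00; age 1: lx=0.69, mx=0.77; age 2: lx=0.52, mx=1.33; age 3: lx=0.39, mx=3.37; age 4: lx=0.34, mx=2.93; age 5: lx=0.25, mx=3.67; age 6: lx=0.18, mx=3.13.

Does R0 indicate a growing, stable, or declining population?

R0 = Σ lx·mx = 0 + 0.5313 + 0.6916 + 1.3143 + 0.9962 + 0.9175 + 0.5634 = 5.0143
R0 > 1, so the population is growing.

growing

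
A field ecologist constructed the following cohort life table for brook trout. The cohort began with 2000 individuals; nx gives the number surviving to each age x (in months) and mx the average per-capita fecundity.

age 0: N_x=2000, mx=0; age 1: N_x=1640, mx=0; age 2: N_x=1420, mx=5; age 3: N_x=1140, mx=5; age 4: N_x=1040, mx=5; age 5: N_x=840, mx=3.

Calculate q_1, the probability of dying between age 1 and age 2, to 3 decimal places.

lx = nx/n0 = nx/2000: 1, 0.82, 0.71, 0.57, 0.52, 0.42
q_1 = (l_1 − l_2) / l_1 = (0.82 − 0.71) / 0.82
     = 0.11 / 0.82 = 0.134146… → 0.134

0.134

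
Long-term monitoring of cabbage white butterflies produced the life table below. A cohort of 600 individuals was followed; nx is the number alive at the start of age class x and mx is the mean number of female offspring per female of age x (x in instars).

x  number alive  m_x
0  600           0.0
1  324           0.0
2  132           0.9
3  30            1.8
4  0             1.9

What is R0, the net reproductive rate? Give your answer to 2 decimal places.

lx = nx/n0 = nx/600: 1, 0.54, 0.22, 0.05, 0
lx·mx by age: 0, 0, 0.198, 0.09, 0
R0 = Σ lx·mx = 0.288 → 0.29

0.29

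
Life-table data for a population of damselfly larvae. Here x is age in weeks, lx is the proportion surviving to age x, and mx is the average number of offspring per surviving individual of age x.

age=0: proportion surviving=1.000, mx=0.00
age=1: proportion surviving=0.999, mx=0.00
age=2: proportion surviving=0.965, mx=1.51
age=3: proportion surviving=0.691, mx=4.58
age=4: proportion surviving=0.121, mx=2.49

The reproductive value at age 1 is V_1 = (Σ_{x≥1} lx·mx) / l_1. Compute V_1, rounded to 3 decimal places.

lx·mx for x ≥ 1: 0, 1.45715, 3.16478, 0.30129 → sum = 4.92322
V_1 = 4.92322 / l_1 = 4.92322 / 0.999 = 4.928148… → 4.928

4.928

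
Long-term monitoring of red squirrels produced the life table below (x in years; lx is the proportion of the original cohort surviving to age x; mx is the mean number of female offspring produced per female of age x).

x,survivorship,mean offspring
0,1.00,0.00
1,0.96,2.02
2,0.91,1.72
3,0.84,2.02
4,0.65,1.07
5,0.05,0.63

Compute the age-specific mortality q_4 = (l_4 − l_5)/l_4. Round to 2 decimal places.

0.92

q_4 = (l_4 − l_5) / l_4 = (0.65 − 0.05) / 0.65
     = 0.6 / 0.65 = 0.923077… → 0.92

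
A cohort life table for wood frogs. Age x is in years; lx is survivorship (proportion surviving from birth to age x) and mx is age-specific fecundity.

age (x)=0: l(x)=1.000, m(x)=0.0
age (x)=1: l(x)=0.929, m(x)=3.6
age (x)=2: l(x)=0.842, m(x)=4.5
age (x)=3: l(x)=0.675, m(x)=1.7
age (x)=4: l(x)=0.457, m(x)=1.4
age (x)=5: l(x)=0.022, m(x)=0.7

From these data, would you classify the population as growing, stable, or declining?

growing

R0 = Σ lx·mx = 0 + 3.3444 + 3.789 + 1.1475 + 0.6398 + 0.0154 = 8.9361
R0 > 1, so the population is growing.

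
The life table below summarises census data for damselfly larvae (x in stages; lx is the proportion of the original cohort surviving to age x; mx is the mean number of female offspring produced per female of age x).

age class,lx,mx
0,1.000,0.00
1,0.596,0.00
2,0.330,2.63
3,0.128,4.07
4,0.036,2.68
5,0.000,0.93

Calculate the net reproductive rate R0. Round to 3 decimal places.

1.485

lx·mx by age: 0, 0, 0.8679, 0.52096, 0.09648, 0
R0 = Σ lx·mx = 1.48534 → 1.485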